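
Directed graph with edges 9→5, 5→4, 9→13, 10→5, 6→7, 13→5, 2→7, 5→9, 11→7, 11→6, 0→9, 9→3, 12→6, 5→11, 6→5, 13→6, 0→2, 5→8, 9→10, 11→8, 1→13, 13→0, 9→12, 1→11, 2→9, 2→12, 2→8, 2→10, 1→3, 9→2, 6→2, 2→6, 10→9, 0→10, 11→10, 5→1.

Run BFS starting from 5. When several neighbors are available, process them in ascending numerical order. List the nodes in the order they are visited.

5 -> 1 -> 4 -> 8 -> 9 -> 11 -> 3 -> 13 -> 2 -> 10 -> 12 -> 6 -> 7 -> 0

Visit 5; enqueue 1, 4, 8, 9, 11 → queue [1, 4, 8, 9, 11]
Visit 1; enqueue 3, 13 → queue [4, 8, 9, 11, 3, 13]
Visit 4 → queue [8, 9, 11, 3, 13]
Visit 8 → queue [9, 11, 3, 13]
Visit 9; enqueue 2, 10, 12 → queue [11, 3, 13, 2, 10, 12]
Visit 11; enqueue 6, 7 → queue [3, 13, 2, 10, 12, 6, 7]
Visit 3 → queue [13, 2, 10, 12, 6, 7]
Visit 13; enqueue 0 → queue [2, 10, 12, 6, 7, 0]
Visit 2 → queue [10, 12, 6, 7, 0]
Visit 10 → queue [12, 6, 7, 0]
Visit 12 → queue [6, 7, 0]
Visit 6 → queue [7, 0]
Visit 7 → queue [0]
Visit 0 → queue []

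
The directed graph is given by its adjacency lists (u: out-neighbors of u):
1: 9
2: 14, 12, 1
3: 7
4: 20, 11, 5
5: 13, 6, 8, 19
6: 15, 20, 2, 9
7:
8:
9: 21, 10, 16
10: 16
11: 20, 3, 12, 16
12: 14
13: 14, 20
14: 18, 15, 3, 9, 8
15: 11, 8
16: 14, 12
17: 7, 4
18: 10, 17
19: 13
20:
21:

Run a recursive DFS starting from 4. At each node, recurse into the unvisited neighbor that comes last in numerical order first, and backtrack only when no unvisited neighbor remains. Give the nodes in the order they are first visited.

Visit 4
4 → 20
4 → 11
11 → 16
16 → 14
14 → 18
18 → 17
17 → 7
18 → 10
14 → 15
15 → 8
14 → 9
9 → 21
14 → 3
16 → 12
4 → 5
5 → 19
19 → 13
5 → 6
6 → 2
2 → 1

4 20 11 16 14 18 17 7 10 15 8 9 21 3 12 5 19 13 6 2 1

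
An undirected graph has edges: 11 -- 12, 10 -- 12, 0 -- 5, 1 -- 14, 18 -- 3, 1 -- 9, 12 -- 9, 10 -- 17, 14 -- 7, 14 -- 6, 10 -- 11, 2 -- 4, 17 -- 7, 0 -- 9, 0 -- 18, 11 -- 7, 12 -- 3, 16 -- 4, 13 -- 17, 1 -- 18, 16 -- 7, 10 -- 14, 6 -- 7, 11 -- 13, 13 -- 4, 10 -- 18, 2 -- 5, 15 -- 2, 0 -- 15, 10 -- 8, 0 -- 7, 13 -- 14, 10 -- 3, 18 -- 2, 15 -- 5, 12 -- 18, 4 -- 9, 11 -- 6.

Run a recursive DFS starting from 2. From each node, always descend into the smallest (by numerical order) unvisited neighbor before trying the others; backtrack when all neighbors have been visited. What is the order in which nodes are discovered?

2 -> 4 -> 9 -> 0 -> 5 -> 15 -> 7 -> 6 -> 11 -> 10 -> 3 -> 12 -> 18 -> 1 -> 14 -> 13 -> 17 -> 8 -> 16

Visit 2
2 → 4
4 → 9
9 → 0
0 → 5
5 → 15
0 → 7
7 → 6
6 → 11
11 → 10
10 → 3
3 → 12
12 → 18
18 → 1
1 → 14
14 → 13
13 → 17
10 → 8
7 → 16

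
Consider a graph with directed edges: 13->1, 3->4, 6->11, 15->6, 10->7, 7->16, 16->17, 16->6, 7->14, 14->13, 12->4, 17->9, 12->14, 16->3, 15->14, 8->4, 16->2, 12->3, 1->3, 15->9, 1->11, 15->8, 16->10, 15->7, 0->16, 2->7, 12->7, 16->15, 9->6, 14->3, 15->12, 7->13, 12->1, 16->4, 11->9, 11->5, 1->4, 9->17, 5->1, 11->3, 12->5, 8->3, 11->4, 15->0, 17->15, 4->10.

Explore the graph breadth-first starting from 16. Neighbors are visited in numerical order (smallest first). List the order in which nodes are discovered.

Visit 16; enqueue 2, 3, 4, 6, 10, 15, 17 → queue [2, 3, 4, 6, 10, 15, 17]
Visit 2; enqueue 7 → queue [3, 4, 6, 10, 15, 17, 7]
Visit 3 → queue [4, 6, 10, 15, 17, 7]
Visit 4 → queue [6, 10, 15, 17, 7]
Visit 6; enqueue 11 → queue [10, 15, 17, 7, 11]
Visit 10 → queue [15, 17, 7, 11]
Visit 15; enqueue 0, 8, 9, 12, 14 → queue [17, 7, 11, 0, 8, 9, 12, 14]
Visit 17 → queue [7, 11, 0, 8, 9, 12, 14]
Visit 7; enqueue 13 → queue [11, 0, 8, 9, 12, 14, 13]
Visit 11; enqueue 5 → queue [0, 8, 9, 12, 14, 13, 5]
Visit 0 → queue [8, 9, 12, 14, 13, 5]
Visit 8 → queue [9, 12, 14, 13, 5]
Visit 9 → queue [12, 14, 13, 5]
Visit 12; enqueue 1 → queue [14, 13, 5, 1]
Visit 14 → queue [13, 5, 1]
Visit 13 → queue [5, 1]
Visit 5 → queue [1]
Visit 1 → queue []

16 2 3 4 6 10 15 17 7 11 0 8 9 12 14 13 5 1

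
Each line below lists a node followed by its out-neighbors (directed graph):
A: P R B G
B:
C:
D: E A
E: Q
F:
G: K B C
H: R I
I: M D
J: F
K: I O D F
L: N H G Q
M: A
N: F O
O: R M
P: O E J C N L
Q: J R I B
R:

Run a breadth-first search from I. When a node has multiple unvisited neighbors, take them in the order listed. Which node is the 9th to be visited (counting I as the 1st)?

G

Visit I; enqueue M, D → queue [M, D]
Visit M; enqueue A → queue [D, A]
Visit D; enqueue E → queue [A, E]
Visit A; enqueue P, R, B, G → queue [E, P, R, B, G]
Visit E; enqueue Q → queue [P, R, B, G, Q]
Visit P; enqueue O, J, C, N, L → queue [R, B, G, Q, O, J, C, N, L]
Visit R → queue [B, G, Q, O, J, C, N, L]
Visit B → queue [G, Q, O, J, C, N, L]
Visit G; enqueue K → queue [Q, O, J, C, N, L, K]
Visit Q → queue [O, J, C, N, L, K]
Visit O → queue [J, C, N, L, K]
Visit J; enqueue F → queue [C, N, L, K, F]
Visit C → queue [N, L, K, F]
Visit N → queue [L, K, F]
Visit L; enqueue H → queue [K, F, H]
Visit K → queue [F, H]
Visit F → queue [H]
Visit H → queue []

Visit order: I, M, D, A, E, P, R, B, G, Q, O, J, C, N, L, K, F, H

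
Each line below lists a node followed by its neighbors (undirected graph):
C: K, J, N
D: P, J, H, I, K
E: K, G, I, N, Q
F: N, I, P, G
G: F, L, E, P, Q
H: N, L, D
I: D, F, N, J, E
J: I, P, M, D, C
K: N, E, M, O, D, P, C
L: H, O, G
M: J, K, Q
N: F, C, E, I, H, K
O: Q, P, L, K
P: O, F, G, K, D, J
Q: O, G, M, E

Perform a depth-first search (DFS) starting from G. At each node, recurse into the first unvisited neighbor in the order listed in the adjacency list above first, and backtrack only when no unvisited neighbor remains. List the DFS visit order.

G F N C K E I D P O Q M J L H

Visit G
G → F
F → N
N → C
C → K
K → E
E → I
I → D
D → P
P → O
O → Q
Q → M
M → J
O → L
L → H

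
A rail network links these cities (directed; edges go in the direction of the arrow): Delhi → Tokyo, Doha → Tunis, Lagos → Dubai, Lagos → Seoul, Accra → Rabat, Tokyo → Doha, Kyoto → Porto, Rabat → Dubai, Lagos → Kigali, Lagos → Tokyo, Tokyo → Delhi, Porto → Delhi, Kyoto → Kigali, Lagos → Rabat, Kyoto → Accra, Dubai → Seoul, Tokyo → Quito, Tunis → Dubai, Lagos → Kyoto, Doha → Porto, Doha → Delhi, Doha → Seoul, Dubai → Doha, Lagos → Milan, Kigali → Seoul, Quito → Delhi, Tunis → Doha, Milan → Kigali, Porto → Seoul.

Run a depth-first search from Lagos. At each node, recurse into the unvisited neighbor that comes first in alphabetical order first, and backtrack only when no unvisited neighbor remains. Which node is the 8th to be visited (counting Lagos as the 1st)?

Visit Lagos
Lagos → Dubai
Dubai → Doha
Doha → Delhi
Delhi → Tokyo
Tokyo → Quito
Doha → Porto
Porto → Seoul
Doha → Tunis
Lagos → Kigali
Lagos → Kyoto
Kyoto → Accra
Accra → Rabat
Lagos → Milan

Visit order: Lagos, Dubai, Doha, Delhi, Tokyo, Quito, Porto, Seoul, Tunis, Kigali, Kyoto, Accra, Rabat, Milan

Seoul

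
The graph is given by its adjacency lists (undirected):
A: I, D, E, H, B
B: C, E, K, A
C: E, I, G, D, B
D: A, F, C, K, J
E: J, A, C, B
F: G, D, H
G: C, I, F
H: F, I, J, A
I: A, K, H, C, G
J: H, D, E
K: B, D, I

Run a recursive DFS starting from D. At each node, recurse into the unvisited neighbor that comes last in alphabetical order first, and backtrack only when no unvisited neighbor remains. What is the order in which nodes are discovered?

Visit D
D → K
K → I
I → H
H → J
J → E
E → C
C → G
G → F
C → B
B → A

D, K, I, H, J, E, C, G, F, B, A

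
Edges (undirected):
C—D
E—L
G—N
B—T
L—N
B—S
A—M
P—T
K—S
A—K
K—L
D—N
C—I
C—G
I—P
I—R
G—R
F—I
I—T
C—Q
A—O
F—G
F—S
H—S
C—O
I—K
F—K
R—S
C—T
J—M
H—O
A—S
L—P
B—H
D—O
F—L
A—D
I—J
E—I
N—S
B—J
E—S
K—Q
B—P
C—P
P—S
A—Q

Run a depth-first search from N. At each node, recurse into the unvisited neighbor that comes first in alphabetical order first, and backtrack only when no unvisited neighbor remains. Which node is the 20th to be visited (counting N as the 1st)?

Visit N
N → D
D → A
A → K
K → F
F → G
G → C
C → I
I → E
E → L
L → P
P → B
B → H
H → O
H → S
S → R
B → J
J → M
B → T
C → Q

Visit order: N, D, A, K, F, G, C, I, E, L, P, B, H, O, S, R, J, M, T, Q

Q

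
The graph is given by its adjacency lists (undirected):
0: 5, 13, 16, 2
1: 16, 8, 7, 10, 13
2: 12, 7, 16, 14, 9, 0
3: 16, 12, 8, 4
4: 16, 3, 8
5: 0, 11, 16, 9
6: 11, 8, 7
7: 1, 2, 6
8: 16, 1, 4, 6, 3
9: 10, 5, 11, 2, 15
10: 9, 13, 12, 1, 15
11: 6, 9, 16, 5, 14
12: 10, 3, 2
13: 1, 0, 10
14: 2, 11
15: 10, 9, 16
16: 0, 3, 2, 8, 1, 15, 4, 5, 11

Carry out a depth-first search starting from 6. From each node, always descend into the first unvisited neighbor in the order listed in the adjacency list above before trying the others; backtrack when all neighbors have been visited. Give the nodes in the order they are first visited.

6 11 9 10 13 1 16 0 5 2 12 3 8 4 7 14 15

Visit 6
6 → 11
11 → 9
9 → 10
10 → 13
13 → 1
1 → 16
16 → 0
0 → 5
0 → 2
2 → 12
12 → 3
3 → 8
8 → 4
2 → 7
2 → 14
16 → 15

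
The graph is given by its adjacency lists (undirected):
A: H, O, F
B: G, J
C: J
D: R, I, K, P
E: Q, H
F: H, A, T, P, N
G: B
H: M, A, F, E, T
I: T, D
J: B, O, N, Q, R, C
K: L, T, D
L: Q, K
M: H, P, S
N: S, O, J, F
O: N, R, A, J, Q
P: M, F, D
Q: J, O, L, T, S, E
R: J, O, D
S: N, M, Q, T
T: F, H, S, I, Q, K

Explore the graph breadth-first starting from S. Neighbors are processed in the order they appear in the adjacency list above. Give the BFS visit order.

S → N → M → Q → T → O → J → F → H → P → L → E → I → K → R → A → B → C → D → G

Visit S; enqueue N, M, Q, T → queue [N, M, Q, T]
Visit N; enqueue O, J, F → queue [M, Q, T, O, J, F]
Visit M; enqueue H, P → queue [Q, T, O, J, F, H, P]
Visit Q; enqueue L, E → queue [T, O, J, F, H, P, L, E]
Visit T; enqueue I, K → queue [O, J, F, H, P, L, E, I, K]
Visit O; enqueue R, A → queue [J, F, H, P, L, E, I, K, R, A]
Visit J; enqueue B, C → queue [F, H, P, L, E, I, K, R, A, B, C]
Visit F → queue [H, P, L, E, I, K, R, A, B, C]
Visit H → queue [P, L, E, I, K, R, A, B, C]
Visit P; enqueue D → queue [L, E, I, K, R, A, B, C, D]
Visit L → queue [E, I, K, R, A, B, C, D]
Visit E → queue [I, K, R, A, B, C, D]
Visit I → queue [K, R, A, B, C, D]
Visit K → queue [R, A, B, C, D]
Visit R → queue [A, B, C, D]
Visit A → queue [B, C, D]
Visit B; enqueue G → queue [C, D, G]
Visit C → queue [D, G]
Visit D → queue [G]
Visit G → queue []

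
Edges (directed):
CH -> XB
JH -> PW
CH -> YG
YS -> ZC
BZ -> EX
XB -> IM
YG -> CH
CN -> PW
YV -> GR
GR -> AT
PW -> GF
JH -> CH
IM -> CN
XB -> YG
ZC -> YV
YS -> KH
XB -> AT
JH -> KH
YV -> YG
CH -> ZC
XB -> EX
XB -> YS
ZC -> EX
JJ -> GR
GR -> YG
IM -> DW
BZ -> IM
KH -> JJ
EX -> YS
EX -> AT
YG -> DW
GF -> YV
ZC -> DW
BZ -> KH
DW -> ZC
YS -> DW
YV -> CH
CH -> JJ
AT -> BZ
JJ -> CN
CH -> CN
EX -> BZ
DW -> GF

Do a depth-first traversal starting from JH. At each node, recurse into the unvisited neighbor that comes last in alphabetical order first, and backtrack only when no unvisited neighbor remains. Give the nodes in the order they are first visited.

JH → PW → GF → YV → YG → DW → ZC → EX → YS → KH → JJ → GR → AT → BZ → IM → CN → CH → XB

Visit JH
JH → PW
PW → GF
GF → YV
YV → YG
YG → DW
DW → ZC
ZC → EX
EX → YS
YS → KH
KH → JJ
JJ → GR
GR → AT
AT → BZ
BZ → IM
IM → CN
YG → CH
CH → XB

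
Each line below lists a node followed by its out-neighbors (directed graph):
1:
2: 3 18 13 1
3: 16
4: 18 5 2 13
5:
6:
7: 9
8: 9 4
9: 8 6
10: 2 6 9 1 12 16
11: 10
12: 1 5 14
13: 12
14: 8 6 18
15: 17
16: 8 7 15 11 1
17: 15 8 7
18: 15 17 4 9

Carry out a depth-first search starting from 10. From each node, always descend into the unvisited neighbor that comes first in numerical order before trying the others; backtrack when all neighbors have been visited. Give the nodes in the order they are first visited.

Visit 10
10 → 1
10 → 2
2 → 3
3 → 16
16 → 7
7 → 9
9 → 6
9 → 8
8 → 4
4 → 5
4 → 13
13 → 12
12 → 14
14 → 18
18 → 15
15 → 17
16 → 11

10 → 1 → 2 → 3 → 16 → 7 → 9 → 6 → 8 → 4 → 5 → 13 → 12 → 14 → 18 → 15 → 17 → 11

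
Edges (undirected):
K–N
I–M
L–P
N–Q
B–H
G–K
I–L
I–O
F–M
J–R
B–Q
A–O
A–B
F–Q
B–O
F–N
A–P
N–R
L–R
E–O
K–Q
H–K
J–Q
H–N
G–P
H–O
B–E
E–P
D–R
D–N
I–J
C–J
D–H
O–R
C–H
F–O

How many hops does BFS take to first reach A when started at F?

2

Level 0: F
Level 1: M, N, O, Q
Level 2: A, B, D, E, H, I, J, K, R
Level 3: C, G, L, P
A first appears at level 2.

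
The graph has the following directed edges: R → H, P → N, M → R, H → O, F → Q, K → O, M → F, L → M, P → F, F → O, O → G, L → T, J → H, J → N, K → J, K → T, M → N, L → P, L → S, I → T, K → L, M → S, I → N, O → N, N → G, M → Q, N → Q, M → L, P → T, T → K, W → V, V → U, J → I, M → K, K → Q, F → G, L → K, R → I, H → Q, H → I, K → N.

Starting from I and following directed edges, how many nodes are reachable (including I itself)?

15

BFS from I visits: I, N, T, G, Q, K, J, L, O, H, M, P, S, F, R
Reachable nodes: 15 of 18 total.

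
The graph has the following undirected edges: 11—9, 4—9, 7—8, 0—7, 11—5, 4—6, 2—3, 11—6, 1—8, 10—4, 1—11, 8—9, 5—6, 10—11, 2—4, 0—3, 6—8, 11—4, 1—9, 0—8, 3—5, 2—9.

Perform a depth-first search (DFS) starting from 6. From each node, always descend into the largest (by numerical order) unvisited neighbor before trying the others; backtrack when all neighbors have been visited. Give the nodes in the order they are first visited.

6, 11, 10, 4, 9, 8, 7, 0, 3, 5, 2, 1

Visit 6
6 → 11
11 → 10
10 → 4
4 → 9
9 → 8
8 → 7
7 → 0
0 → 3
3 → 5
3 → 2
8 → 1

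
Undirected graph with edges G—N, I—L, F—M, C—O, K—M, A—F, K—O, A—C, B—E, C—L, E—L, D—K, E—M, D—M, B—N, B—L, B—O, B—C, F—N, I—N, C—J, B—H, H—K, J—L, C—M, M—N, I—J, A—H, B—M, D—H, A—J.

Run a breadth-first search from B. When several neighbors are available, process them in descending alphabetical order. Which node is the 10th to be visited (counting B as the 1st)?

Visit B; enqueue O, N, M, L, H, E, C → queue [O, N, M, L, H, E, C]
Visit O; enqueue K → queue [N, M, L, H, E, C, K]
Visit N; enqueue I, G, F → queue [M, L, H, E, C, K, I, G, F]
Visit M; enqueue D → queue [L, H, E, C, K, I, G, F, D]
Visit L; enqueue J → queue [H, E, C, K, I, G, F, D, J]
Visit H; enqueue A → queue [E, C, K, I, G, F, D, J, A]
Visit E → queue [C, K, I, G, F, D, J, A]
Visit C → queue [K, I, G, F, D, J, A]
Visit K → queue [I, G, F, D, J, A]
Visit I → queue [G, F, D, J, A]
Visit G → queue [F, D, J, A]
Visit F → queue [D, J, A]
Visit D → queue [J, A]
Visit J → queue [A]
Visit A → queue []

Visit order: B, O, N, M, L, H, E, C, K, I, G, F, D, J, A

I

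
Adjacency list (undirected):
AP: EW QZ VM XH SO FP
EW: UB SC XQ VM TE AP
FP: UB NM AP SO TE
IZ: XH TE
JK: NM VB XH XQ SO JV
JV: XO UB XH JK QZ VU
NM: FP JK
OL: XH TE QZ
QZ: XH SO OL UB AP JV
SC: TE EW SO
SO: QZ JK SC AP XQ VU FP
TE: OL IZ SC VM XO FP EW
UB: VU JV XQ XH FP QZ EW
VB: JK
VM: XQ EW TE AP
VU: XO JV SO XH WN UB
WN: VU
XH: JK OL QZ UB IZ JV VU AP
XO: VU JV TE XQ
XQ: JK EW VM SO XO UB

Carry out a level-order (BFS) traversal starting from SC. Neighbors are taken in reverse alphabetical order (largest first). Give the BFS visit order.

Visit SC; enqueue TE, SO, EW → queue [TE, SO, EW]
Visit TE; enqueue XO, VM, OL, IZ, FP → queue [SO, EW, XO, VM, OL, IZ, FP]
Visit SO; enqueue XQ, VU, QZ, JK, AP → queue [EW, XO, VM, OL, IZ, FP, XQ, VU, QZ, JK, AP]
Visit EW; enqueue UB → queue [XO, VM, OL, IZ, FP, XQ, VU, QZ, JK, AP, UB]
Visit XO; enqueue JV → queue [VM, OL, IZ, FP, XQ, VU, QZ, JK, AP, UB, JV]
Visit VM → queue [OL, IZ, FP, XQ, VU, QZ, JK, AP, UB, JV]
Visit OL; enqueue XH → queue [IZ, FP, XQ, VU, QZ, JK, AP, UB, JV, XH]
Visit IZ → queue [FP, XQ, VU, QZ, JK, AP, UB, JV, XH]
Visit FP; enqueue NM → queue [XQ, VU, QZ, JK, AP, UB, JV, XH, NM]
Visit XQ → queue [VU, QZ, JK, AP, UB, JV, XH, NM]
Visit VU; enqueue WN → queue [QZ, JK, AP, UB, JV, XH, NM, WN]
Visit QZ → queue [JK, AP, UB, JV, XH, NM, WN]
Visit JK; enqueue VB → queue [AP, UB, JV, XH, NM, WN, VB]
Visit AP → queue [UB, JV, XH, NM, WN, VB]
Visit UB → queue [JV, XH, NM, WN, VB]
Visit JV → queue [XH, NM, WN, VB]
Visit XH → queue [NM, WN, VB]
Visit NM → queue [WN, VB]
Visit WN → queue [VB]
Visit VB → queue []

SC -> TE -> SO -> EW -> XO -> VM -> OL -> IZ -> FP -> XQ -> VU -> QZ -> JK -> AP -> UB -> JV -> XH -> NM -> WN -> VB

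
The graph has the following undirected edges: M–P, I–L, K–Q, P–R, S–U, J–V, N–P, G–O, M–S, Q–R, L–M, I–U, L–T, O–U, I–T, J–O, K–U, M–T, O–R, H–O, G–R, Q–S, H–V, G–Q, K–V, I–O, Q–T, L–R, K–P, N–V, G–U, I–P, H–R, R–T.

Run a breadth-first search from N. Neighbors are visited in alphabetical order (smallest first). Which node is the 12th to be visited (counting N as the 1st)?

T

Visit N; enqueue P, V → queue [P, V]
Visit P; enqueue I, K, M, R → queue [V, I, K, M, R]
Visit V; enqueue H, J → queue [I, K, M, R, H, J]
Visit I; enqueue L, O, T, U → queue [K, M, R, H, J, L, O, T, U]
Visit K; enqueue Q → queue [M, R, H, J, L, O, T, U, Q]
Visit M; enqueue S → queue [R, H, J, L, O, T, U, Q, S]
Visit R; enqueue G → queue [H, J, L, O, T, U, Q, S, G]
Visit H → queue [J, L, O, T, U, Q, S, G]
Visit J → queue [L, O, T, U, Q, S, G]
Visit L → queue [O, T, U, Q, S, G]
Visit O → queue [T, U, Q, S, G]
Visit T → queue [U, Q, S, G]
Visit U → queue [Q, S, G]
Visit Q → queue [S, G]
Visit S → queue [G]
Visit G → queue []

Visit order: N, P, V, I, K, M, R, H, J, L, O, T, U, Q, S, G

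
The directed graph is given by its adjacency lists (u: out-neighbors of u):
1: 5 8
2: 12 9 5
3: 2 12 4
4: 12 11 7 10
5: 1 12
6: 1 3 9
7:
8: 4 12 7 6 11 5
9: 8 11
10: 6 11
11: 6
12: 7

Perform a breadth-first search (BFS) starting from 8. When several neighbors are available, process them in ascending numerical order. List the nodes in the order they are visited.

8 4 5 6 7 11 12 10 1 3 9 2

Visit 8; enqueue 4, 5, 6, 7, 11, 12 → queue [4, 5, 6, 7, 11, 12]
Visit 4; enqueue 10 → queue [5, 6, 7, 11, 12, 10]
Visit 5; enqueue 1 → queue [6, 7, 11, 12, 10, 1]
Visit 6; enqueue 3, 9 → queue [7, 11, 12, 10, 1, 3, 9]
Visit 7 → queue [11, 12, 10, 1, 3, 9]
Visit 11 → queue [12, 10, 1, 3, 9]
Visit 12 → queue [10, 1, 3, 9]
Visit 10 → queue [1, 3, 9]
Visit 1 → queue [3, 9]
Visit 3; enqueue 2 → queue [9, 2]
Visit 9 → queue [2]
Visit 2 → queue []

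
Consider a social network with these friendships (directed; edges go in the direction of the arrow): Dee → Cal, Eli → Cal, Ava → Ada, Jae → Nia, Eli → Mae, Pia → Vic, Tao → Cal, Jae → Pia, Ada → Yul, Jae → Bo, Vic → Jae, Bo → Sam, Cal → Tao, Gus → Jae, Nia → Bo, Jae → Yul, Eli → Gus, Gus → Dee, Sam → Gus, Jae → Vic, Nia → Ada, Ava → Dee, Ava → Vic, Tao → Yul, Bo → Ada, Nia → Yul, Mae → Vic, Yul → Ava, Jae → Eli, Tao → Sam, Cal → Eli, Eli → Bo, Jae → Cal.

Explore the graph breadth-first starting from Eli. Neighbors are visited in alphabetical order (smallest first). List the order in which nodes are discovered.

Eli, Bo, Cal, Gus, Mae, Ada, Sam, Tao, Dee, Jae, Vic, Yul, Nia, Pia, Ava

Visit Eli; enqueue Bo, Cal, Gus, Mae → queue [Bo, Cal, Gus, Mae]
Visit Bo; enqueue Ada, Sam → queue [Cal, Gus, Mae, Ada, Sam]
Visit Cal; enqueue Tao → queue [Gus, Mae, Ada, Sam, Tao]
Visit Gus; enqueue Dee, Jae → queue [Mae, Ada, Sam, Tao, Dee, Jae]
Visit Mae; enqueue Vic → queue [Ada, Sam, Tao, Dee, Jae, Vic]
Visit Ada; enqueue Yul → queue [Sam, Tao, Dee, Jae, Vic, Yul]
Visit Sam → queue [Tao, Dee, Jae, Vic, Yul]
Visit Tao → queue [Dee, Jae, Vic, Yul]
Visit Dee → queue [Jae, Vic, Yul]
Visit Jae; enqueue Nia, Pia → queue [Vic, Yul, Nia, Pia]
Visit Vic → queue [Yul, Nia, Pia]
Visit Yul; enqueue Ava → queue [Nia, Pia, Ava]
Visit Nia → queue [Pia, Ava]
Visit Pia → queue [Ava]
Visit Ava → queue []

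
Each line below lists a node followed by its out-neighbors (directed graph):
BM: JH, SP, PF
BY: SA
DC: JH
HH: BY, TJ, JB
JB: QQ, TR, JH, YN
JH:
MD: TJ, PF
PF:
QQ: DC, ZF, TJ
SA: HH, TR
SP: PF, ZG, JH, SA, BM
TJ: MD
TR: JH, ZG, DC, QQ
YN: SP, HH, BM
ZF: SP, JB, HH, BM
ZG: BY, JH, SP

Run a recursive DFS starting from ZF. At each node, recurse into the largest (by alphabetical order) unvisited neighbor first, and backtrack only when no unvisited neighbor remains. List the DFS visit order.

Visit ZF
ZF → SP
SP → ZG
ZG → JH
ZG → BY
BY → SA
SA → TR
TR → QQ
QQ → TJ
TJ → MD
MD → PF
QQ → DC
SA → HH
HH → JB
JB → YN
YN → BM

ZF, SP, ZG, JH, BY, SA, TR, QQ, TJ, MD, PF, DC, HH, JB, YN, BM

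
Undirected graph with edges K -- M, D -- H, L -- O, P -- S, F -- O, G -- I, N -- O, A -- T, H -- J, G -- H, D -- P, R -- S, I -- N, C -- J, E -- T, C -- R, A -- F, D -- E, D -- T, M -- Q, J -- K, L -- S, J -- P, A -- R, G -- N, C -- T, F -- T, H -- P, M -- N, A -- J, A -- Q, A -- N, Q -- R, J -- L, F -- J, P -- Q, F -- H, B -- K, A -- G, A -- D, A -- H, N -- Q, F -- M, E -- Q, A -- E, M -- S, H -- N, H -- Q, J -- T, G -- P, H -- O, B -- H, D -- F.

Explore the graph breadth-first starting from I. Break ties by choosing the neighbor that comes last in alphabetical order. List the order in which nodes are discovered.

Visit I; enqueue N, G → queue [N, G]
Visit N; enqueue Q, O, M, H, A → queue [G, Q, O, M, H, A]
Visit G; enqueue P → queue [Q, O, M, H, A, P]
Visit Q; enqueue R, E → queue [O, M, H, A, P, R, E]
Visit O; enqueue L, F → queue [M, H, A, P, R, E, L, F]
Visit M; enqueue S, K → queue [H, A, P, R, E, L, F, S, K]
Visit H; enqueue J, D, B → queue [A, P, R, E, L, F, S, K, J, D, B]
Visit A; enqueue T → queue [P, R, E, L, F, S, K, J, D, B, T]
Visit P → queue [R, E, L, F, S, K, J, D, B, T]
Visit R; enqueue C → queue [E, L, F, S, K, J, D, B, T, C]
Visit E → queue [L, F, S, K, J, D, B, T, C]
Visit L → queue [F, S, K, J, D, B, T, C]
Visit F → queue [S, K, J, D, B, T, C]
Visit S → queue [K, J, D, B, T, C]
Visit K → queue [J, D, B, T, C]
Visit J → queue [D, B, T, C]
Visit D → queue [B, T, C]
Visit B → queue [T, C]
Visit T → queue [C]
Visit C → queue []

I N G Q O M H A P R E L F S K J D B T C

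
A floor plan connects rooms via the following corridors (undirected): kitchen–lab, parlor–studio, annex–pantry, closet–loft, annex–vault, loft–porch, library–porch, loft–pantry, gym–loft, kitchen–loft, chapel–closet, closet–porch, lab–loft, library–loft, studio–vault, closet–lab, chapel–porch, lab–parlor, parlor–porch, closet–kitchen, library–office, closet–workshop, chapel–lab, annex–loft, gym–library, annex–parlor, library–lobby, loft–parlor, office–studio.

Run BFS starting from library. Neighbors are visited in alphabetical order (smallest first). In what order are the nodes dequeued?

library, gym, lobby, loft, office, porch, annex, closet, kitchen, lab, pantry, parlor, studio, chapel, vault, workshop

Visit library; enqueue gym, lobby, loft, office, porch → queue [gym, lobby, loft, office, porch]
Visit gym → queue [lobby, loft, office, porch]
Visit lobby → queue [loft, office, porch]
Visit loft; enqueue annex, closet, kitchen, lab, pantry, parlor → queue [office, porch, annex, closet, kitchen, lab, pantry, parlor]
Visit office; enqueue studio → queue [porch, annex, closet, kitchen, lab, pantry, parlor, studio]
Visit porch; enqueue chapel → queue [annex, closet, kitchen, lab, pantry, parlor, studio, chapel]
Visit annex; enqueue vault → queue [closet, kitchen, lab, pantry, parlor, studio, chapel, vault]
Visit closet; enqueue workshop → queue [kitchen, lab, pantry, parlor, studio, chapel, vault, workshop]
Visit kitchen → queue [lab, pantry, parlor, studio, chapel, vault, workshop]
Visit lab → queue [pantry, parlor, studio, chapel, vault, workshop]
Visit pantry → queue [parlor, studio, chapel, vault, workshop]
Visit parlor → queue [studio, chapel, vault, workshop]
Visit studio → queue [chapel, vault, workshop]
Visit chapel → queue [vault, workshop]
Visit vault → queue [workshop]
Visit workshop → queue []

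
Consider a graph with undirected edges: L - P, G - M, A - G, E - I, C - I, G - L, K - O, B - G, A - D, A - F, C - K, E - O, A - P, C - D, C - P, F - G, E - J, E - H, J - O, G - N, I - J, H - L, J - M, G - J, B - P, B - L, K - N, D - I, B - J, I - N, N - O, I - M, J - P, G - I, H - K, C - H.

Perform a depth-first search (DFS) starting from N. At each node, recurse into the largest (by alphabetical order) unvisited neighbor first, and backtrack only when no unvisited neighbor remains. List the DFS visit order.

N -> O -> K -> H -> L -> P -> J -> M -> I -> G -> F -> A -> D -> C -> B -> E

Visit N
N → O
O → K
K → H
H → L
L → P
P → J
J → M
M → I
I → G
G → F
F → A
A → D
D → C
G → B
I → E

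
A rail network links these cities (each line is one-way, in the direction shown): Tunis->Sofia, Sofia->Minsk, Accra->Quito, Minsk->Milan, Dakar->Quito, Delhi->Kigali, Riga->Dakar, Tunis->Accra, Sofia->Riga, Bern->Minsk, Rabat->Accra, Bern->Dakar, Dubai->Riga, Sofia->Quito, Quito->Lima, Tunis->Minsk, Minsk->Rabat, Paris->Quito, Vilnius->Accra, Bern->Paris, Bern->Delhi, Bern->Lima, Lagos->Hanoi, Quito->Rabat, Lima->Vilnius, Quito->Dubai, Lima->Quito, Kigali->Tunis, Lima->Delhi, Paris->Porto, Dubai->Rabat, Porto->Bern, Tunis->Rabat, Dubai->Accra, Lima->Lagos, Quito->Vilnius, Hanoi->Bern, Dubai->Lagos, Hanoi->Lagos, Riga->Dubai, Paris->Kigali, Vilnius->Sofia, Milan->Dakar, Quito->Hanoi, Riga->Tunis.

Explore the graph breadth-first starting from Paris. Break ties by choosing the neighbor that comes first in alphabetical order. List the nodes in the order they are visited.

Paris -> Kigali -> Porto -> Quito -> Tunis -> Bern -> Dubai -> Hanoi -> Lima -> Rabat -> Vilnius -> Accra -> Minsk -> Sofia -> Dakar -> Delhi -> Lagos -> Riga -> Milan

Visit Paris; enqueue Kigali, Porto, Quito → queue [Kigali, Porto, Quito]
Visit Kigali; enqueue Tunis → queue [Porto, Quito, Tunis]
Visit Porto; enqueue Bern → queue [Quito, Tunis, Bern]
Visit Quito; enqueue Dubai, Hanoi, Lima, Rabat, Vilnius → queue [Tunis, Bern, Dubai, Hanoi, Lima, Rabat, Vilnius]
Visit Tunis; enqueue Accra, Minsk, Sofia → queue [Bern, Dubai, Hanoi, Lima, Rabat, Vilnius, Accra, Minsk, Sofia]
Visit Bern; enqueue Dakar, Delhi → queue [Dubai, Hanoi, Lima, Rabat, Vilnius, Accra, Minsk, Sofia, Dakar, Delhi]
Visit Dubai; enqueue Lagos, Riga → queue [Hanoi, Lima, Rabat, Vilnius, Accra, Minsk, Sofia, Dakar, Delhi, Lagos, Riga]
Visit Hanoi → queue [Lima, Rabat, Vilnius, Accra, Minsk, Sofia, Dakar, Delhi, Lagos, Riga]
Visit Lima → queue [Rabat, Vilnius, Accra, Minsk, Sofia, Dakar, Delhi, Lagos, Riga]
Visit Rabat → queue [Vilnius, Accra, Minsk, Sofia, Dakar, Delhi, Lagos, Riga]
Visit Vilnius → queue [Accra, Minsk, Sofia, Dakar, Delhi, Lagos, Riga]
Visit Accra → queue [Minsk, Sofia, Dakar, Delhi, Lagos, Riga]
Visit Minsk; enqueue Milan → queue [Sofia, Dakar, Delhi, Lagos, Riga, Milan]
Visit Sofia → queue [Dakar, Delhi, Lagos, Riga, Milan]
Visit Dakar → queue [Delhi, Lagos, Riga, Milan]
Visit Delhi → queue [Lagos, Riga, Milan]
Visit Lagos → queue [Riga, Milan]
Visit Riga → queue [Milan]
Visit Milan → queue []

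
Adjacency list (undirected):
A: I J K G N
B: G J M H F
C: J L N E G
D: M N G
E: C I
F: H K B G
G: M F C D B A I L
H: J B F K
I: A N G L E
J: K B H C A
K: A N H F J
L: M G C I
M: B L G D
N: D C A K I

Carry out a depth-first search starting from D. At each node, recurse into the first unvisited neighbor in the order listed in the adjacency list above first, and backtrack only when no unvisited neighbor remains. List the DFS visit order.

D, M, B, G, F, H, J, K, A, I, N, C, L, E

Visit D
D → M
M → B
B → G
G → F
F → H
H → J
J → K
K → A
A → I
I → N
N → C
C → L
C → E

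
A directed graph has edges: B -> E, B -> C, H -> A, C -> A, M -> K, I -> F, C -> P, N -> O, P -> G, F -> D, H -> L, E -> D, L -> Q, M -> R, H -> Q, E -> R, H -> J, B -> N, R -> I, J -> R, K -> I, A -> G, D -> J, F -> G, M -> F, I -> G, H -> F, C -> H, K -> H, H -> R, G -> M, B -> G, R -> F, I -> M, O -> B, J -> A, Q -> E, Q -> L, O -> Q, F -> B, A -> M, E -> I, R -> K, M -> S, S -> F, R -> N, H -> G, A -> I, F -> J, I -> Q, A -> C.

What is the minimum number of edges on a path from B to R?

Level 0: B
Level 1: C, E, G, N
Level 2: A, D, H, I, M, O, P, R
Level 3: F, J, K, L, Q, S
R first appears at level 2.

2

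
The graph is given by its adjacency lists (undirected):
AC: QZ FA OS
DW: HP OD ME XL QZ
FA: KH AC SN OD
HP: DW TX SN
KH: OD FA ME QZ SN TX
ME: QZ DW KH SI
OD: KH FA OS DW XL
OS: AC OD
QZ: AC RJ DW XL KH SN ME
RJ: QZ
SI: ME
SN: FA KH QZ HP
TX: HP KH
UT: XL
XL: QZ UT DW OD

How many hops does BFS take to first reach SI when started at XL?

Level 0: XL
Level 1: DW, OD, QZ, UT
Level 2: AC, FA, HP, KH, ME, OS, RJ, SN
Level 3: SI, TX
SI first appears at level 3.

3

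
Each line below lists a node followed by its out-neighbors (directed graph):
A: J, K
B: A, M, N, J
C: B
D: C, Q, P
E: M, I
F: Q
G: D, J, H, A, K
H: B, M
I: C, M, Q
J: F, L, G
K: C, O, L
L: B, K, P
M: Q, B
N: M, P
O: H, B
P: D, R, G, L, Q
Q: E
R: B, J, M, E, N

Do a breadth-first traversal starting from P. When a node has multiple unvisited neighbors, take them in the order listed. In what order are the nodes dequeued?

P, D, R, G, L, Q, C, B, J, M, E, N, H, A, K, F, I, O

Visit P; enqueue D, R, G, L, Q → queue [D, R, G, L, Q]
Visit D; enqueue C → queue [R, G, L, Q, C]
Visit R; enqueue B, J, M, E, N → queue [G, L, Q, C, B, J, M, E, N]
Visit G; enqueue H, A, K → queue [L, Q, C, B, J, M, E, N, H, A, K]
Visit L → queue [Q, C, B, J, M, E, N, H, A, K]
Visit Q → queue [C, B, J, M, E, N, H, A, K]
Visit C → queue [B, J, M, E, N, H, A, K]
Visit B → queue [J, M, E, N, H, A, K]
Visit J; enqueue F → queue [M, E, N, H, A, K, F]
Visit M → queue [E, N, H, A, K, F]
Visit E; enqueue I → queue [N, H, A, K, F, I]
Visit N → queue [H, A, K, F, I]
Visit H → queue [A, K, F, I]
Visit A → queue [K, F, I]
Visit K; enqueue O → queue [F, I, O]
Visit F → queue [I, O]
Visit I → queue [O]
Visit O → queue []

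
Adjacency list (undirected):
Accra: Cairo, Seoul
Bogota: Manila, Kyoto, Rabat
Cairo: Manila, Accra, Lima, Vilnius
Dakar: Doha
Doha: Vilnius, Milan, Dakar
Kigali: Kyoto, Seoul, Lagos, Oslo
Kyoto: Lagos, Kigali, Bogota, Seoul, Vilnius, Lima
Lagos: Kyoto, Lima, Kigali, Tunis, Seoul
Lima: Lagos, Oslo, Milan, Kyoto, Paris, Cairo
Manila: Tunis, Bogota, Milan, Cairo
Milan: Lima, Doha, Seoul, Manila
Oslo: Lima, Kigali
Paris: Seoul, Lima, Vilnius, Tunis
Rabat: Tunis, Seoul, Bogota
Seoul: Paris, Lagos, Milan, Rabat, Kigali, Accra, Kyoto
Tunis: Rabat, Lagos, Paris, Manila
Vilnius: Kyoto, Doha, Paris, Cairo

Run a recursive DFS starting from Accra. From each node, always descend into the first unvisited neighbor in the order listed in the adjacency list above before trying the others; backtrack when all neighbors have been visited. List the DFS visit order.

Accra, Cairo, Manila, Tunis, Rabat, Seoul, Paris, Lima, Lagos, Kyoto, Kigali, Oslo, Bogota, Vilnius, Doha, Milan, Dakar

Visit Accra
Accra → Cairo
Cairo → Manila
Manila → Tunis
Tunis → Rabat
Rabat → Seoul
Seoul → Paris
Paris → Lima
Lima → Lagos
Lagos → Kyoto
Kyoto → Kigali
Kigali → Oslo
Kyoto → Bogota
Kyoto → Vilnius
Vilnius → Doha
Doha → Milan
Doha → Dakar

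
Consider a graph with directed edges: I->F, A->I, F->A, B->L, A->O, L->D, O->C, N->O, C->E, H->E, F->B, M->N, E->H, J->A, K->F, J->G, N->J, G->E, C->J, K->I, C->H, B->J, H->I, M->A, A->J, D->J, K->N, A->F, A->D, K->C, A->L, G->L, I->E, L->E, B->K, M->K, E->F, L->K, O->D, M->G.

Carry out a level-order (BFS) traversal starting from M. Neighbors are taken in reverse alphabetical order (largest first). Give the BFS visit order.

M, N, K, G, A, O, J, I, F, C, L, E, D, B, H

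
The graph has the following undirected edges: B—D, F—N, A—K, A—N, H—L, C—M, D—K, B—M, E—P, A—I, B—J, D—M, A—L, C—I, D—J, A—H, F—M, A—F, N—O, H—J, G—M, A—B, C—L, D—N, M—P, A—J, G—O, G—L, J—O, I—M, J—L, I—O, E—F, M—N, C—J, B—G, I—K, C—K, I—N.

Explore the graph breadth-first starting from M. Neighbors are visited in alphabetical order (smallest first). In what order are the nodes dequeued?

Visit M; enqueue B, C, D, F, G, I, N, P → queue [B, C, D, F, G, I, N, P]
Visit B; enqueue A, J → queue [C, D, F, G, I, N, P, A, J]
Visit C; enqueue K, L → queue [D, F, G, I, N, P, A, J, K, L]
Visit D → queue [F, G, I, N, P, A, J, K, L]
Visit F; enqueue E → queue [G, I, N, P, A, J, K, L, E]
Visit G; enqueue O → queue [I, N, P, A, J, K, L, E, O]
Visit I → queue [N, P, A, J, K, L, E, O]
Visit N → queue [P, A, J, K, L, E, O]
Visit P → queue [A, J, K, L, E, O]
Visit A; enqueue H → queue [J, K, L, E, O, H]
Visit J → queue [K, L, E, O, H]
Visit K → queue [L, E, O, H]
Visit L → queue [E, O, H]
Visit E → queue [O, H]
Visit O → queue [H]
Visit H → queue []

M, B, C, D, F, G, I, N, P, A, J, K, L, E, O, H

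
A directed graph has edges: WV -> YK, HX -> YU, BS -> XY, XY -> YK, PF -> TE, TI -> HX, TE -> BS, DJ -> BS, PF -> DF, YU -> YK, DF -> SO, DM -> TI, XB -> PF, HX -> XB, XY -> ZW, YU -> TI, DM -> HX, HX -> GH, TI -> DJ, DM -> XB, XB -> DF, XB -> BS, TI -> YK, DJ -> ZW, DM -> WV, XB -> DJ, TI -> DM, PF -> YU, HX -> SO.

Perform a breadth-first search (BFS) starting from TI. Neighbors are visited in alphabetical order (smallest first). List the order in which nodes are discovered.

TI, DJ, DM, HX, YK, BS, ZW, WV, XB, GH, SO, YU, XY, DF, PF, TE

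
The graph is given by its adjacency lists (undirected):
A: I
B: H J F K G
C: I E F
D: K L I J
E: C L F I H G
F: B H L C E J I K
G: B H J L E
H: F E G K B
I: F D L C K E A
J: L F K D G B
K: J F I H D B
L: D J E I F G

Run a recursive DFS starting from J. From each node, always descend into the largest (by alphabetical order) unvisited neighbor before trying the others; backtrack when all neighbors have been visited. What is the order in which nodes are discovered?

J -> L -> I -> K -> H -> G -> E -> F -> C -> B -> D -> A

Visit J
J → L
L → I
I → K
K → H
H → G
G → E
E → F
F → C
F → B
K → D
I → A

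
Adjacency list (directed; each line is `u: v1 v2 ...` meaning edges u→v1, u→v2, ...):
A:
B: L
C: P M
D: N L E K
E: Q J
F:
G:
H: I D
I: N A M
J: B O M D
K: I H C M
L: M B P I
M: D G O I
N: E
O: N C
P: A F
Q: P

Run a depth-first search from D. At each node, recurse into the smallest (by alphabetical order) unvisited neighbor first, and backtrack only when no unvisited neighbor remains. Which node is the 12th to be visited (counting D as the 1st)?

P

Visit D
D → E
E → J
J → B
B → L
L → I
I → A
I → M
M → G
M → O
O → C
C → P
P → F
O → N
E → Q
D → K
K → H

Visit order: D, E, J, B, L, I, A, M, G, O, C, P, F, N, Q, K, H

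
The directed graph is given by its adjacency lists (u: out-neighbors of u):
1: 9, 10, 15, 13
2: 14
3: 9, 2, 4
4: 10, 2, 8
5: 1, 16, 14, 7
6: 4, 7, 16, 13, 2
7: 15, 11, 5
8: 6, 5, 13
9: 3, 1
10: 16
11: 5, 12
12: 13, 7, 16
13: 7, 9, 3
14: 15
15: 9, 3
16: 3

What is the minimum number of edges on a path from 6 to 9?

2

Level 0: 6
Level 1: 2, 4, 7, 13, 16
Level 2: 3, 5, 8, 9, 10, 11, 14, 15
Level 3: 1, 12
9 first appears at level 2.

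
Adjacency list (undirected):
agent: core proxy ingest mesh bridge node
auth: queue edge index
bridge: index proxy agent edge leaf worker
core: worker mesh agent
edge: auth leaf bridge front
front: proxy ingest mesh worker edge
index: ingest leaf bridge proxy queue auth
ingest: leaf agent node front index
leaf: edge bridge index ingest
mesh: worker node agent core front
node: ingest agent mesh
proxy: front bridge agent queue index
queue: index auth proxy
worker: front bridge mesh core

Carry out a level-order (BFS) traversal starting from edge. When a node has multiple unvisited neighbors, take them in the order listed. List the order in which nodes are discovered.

Visit edge; enqueue auth, leaf, bridge, front → queue [auth, leaf, bridge, front]
Visit auth; enqueue queue, index → queue [leaf, bridge, front, queue, index]
Visit leaf; enqueue ingest → queue [bridge, front, queue, index, ingest]
Visit bridge; enqueue proxy, agent, worker → queue [front, queue, index, ingest, proxy, agent, worker]
Visit front; enqueue mesh → queue [queue, index, ingest, proxy, agent, worker, mesh]
Visit queue → queue [index, ingest, proxy, agent, worker, mesh]
Visit index → queue [ingest, proxy, agent, worker, mesh]
Visit ingest; enqueue node → queue [proxy, agent, worker, mesh, node]
Visit proxy → queue [agent, worker, mesh, node]
Visit agent; enqueue core → queue [worker, mesh, node, core]
Visit worker → queue [mesh, node, core]
Visit mesh → queue [node, core]
Visit node → queue [core]
Visit core → queue []

edge, auth, leaf, bridge, front, queue, index, ingest, proxy, agent, worker, mesh, node, core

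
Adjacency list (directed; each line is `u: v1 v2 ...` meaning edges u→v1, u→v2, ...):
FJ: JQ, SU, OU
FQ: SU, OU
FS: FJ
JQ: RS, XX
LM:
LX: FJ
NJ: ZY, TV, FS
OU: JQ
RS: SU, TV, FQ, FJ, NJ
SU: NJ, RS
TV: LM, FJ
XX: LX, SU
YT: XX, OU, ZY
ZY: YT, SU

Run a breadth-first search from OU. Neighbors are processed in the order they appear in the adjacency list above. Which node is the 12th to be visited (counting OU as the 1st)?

Visit OU; enqueue JQ → queue [JQ]
Visit JQ; enqueue RS, XX → queue [RS, XX]
Visit RS; enqueue SU, TV, FQ, FJ, NJ → queue [XX, SU, TV, FQ, FJ, NJ]
Visit XX; enqueue LX → queue [SU, TV, FQ, FJ, NJ, LX]
Visit SU → queue [TV, FQ, FJ, NJ, LX]
Visit TV; enqueue LM → queue [FQ, FJ, NJ, LX, LM]
Visit FQ → queue [FJ, NJ, LX, LM]
Visit FJ → queue [NJ, LX, LM]
Visit NJ; enqueue ZY, FS → queue [LX, LM, ZY, FS]
Visit LX → queue [LM, ZY, FS]
Visit LM → queue [ZY, FS]
Visit ZY; enqueue YT → queue [FS, YT]
Visit FS → queue [YT]
Visit YT → queue []

Visit order: OU, JQ, RS, XX, SU, TV, FQ, FJ, NJ, LX, LM, ZY, FS, YT

ZY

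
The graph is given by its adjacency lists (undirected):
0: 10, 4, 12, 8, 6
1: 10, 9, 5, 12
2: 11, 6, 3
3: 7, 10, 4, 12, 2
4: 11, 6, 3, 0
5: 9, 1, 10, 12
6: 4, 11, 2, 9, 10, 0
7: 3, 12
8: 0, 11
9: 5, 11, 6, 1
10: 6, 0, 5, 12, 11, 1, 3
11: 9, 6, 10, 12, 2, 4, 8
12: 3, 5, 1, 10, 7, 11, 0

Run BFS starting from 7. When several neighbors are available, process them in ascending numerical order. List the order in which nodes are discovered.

7, 3, 12, 2, 4, 10, 0, 1, 5, 11, 6, 8, 9

Visit 7; enqueue 3, 12 → queue [3, 12]
Visit 3; enqueue 2, 4, 10 → queue [12, 2, 4, 10]
Visit 12; enqueue 0, 1, 5, 11 → queue [2, 4, 10, 0, 1, 5, 11]
Visit 2; enqueue 6 → queue [4, 10, 0, 1, 5, 11, 6]
Visit 4 → queue [10, 0, 1, 5, 11, 6]
Visit 10 → queue [0, 1, 5, 11, 6]
Visit 0; enqueue 8 → queue [1, 5, 11, 6, 8]
Visit 1; enqueue 9 → queue [5, 11, 6, 8, 9]
Visit 5 → queue [11, 6, 8, 9]
Visit 11 → queue [6, 8, 9]
Visit 6 → queue [8, 9]
Visit 8 → queue [9]
Visit 9 → queue []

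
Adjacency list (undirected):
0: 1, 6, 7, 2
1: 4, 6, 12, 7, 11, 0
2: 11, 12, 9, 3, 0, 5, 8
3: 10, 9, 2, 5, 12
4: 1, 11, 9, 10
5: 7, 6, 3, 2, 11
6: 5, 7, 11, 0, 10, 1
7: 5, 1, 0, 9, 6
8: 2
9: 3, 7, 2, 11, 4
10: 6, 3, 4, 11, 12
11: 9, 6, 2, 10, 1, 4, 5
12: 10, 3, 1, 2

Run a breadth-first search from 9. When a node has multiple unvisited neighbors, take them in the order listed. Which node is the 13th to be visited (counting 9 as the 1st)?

8

Visit 9; enqueue 3, 7, 2, 11, 4 → queue [3, 7, 2, 11, 4]
Visit 3; enqueue 10, 5, 12 → queue [7, 2, 11, 4, 10, 5, 12]
Visit 7; enqueue 1, 0, 6 → queue [2, 11, 4, 10, 5, 12, 1, 0, 6]
Visit 2; enqueue 8 → queue [11, 4, 10, 5, 12, 1, 0, 6, 8]
Visit 11 → queue [4, 10, 5, 12, 1, 0, 6, 8]
Visit 4 → queue [10, 5, 12, 1, 0, 6, 8]
Visit 10 → queue [5, 12, 1, 0, 6, 8]
Visit 5 → queue [12, 1, 0, 6, 8]
Visit 12 → queue [1, 0, 6, 8]
Visit 1 → queue [0, 6, 8]
Visit 0 → queue [6, 8]
Visit 6 → queue [8]
Visit 8 → queue []

Visit order: 9, 3, 7, 2, 11, 4, 10, 5, 12, 1, 0, 6, 8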